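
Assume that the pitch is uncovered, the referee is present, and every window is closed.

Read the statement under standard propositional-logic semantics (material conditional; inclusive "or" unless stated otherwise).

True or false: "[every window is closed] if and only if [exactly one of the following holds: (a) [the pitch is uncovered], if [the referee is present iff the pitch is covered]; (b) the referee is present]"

false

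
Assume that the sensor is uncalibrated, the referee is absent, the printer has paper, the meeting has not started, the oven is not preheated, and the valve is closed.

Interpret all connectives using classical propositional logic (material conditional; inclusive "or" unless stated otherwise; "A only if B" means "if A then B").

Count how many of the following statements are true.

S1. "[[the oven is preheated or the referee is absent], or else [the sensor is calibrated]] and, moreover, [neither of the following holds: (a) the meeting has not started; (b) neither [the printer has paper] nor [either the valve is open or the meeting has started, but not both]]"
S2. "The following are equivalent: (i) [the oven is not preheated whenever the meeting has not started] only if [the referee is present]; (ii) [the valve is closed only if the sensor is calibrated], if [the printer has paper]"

1

Let D = "the oven is preheated" (False), H = "the referee is present" (False), W = "the sensor is calibrated" (False), V = "the meeting has started" (False), G = "the printer has paper" (True), U = "the valve is open" (False).

S1: Formalization: ((D or not H) or W) and (not V nor (G nor (U xor V)))

not H = not False = True
D or not H = False or True = True
(D or not H) or W = True or False = True
not V = not False = True
U xor V = False xor False = False
G nor (U xor V) = True nor False = False
not V nor (G nor (U xor V)) = True nor False = False
((D or not H) or W) and (not V nor (G nor (U xor V))) = True and False = False
Hence S1 is false.

S2: Parsed as ((not V -> not D) -> H) iff (G -> (not U -> W))

not V = not False = True
not D = not False = True
not V -> not D = True -> True = True
(not V -> not D) -> H = True -> False = False
not U = not False = True
not U -> W = True -> False = False
G -> (not U -> W) = True -> False = False
((not V -> not D) -> H) iff (G -> (not U -> W)) = False iff False = True
So S2 is true.

Count: 1.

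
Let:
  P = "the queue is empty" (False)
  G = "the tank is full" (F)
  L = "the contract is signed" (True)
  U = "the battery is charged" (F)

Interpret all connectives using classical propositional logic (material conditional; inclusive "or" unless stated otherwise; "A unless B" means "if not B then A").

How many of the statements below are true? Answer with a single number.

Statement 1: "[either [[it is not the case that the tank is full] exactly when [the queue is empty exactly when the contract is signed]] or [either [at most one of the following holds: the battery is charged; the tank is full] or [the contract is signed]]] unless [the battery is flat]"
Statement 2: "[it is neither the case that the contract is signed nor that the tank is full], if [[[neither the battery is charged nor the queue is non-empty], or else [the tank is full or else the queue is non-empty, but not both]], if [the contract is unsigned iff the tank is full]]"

1

Statement 1: This is ((not G iff (P iff L)) or ((U nand G) or L)) or not U.

not G = not False = True
P iff L = False iff True = False
not G iff (P iff L) = True iff False = False
U nand G = False nand False = True
(U nand G) or L = True or True = True
(not G iff (P iff L)) or ((U nand G) or L) = False or True = True
not U = not False = True
((not G iff (P iff L)) or ((U nand G) or L)) or not U = True or True = True
So Statement 1 is true.

Statement 2: Parsed as ((not L iff G) -> ((U nor not P) or (G xor not P))) -> (L nor G)

not L = not True = False
not L iff G = False iff False = True
not P = not False = True
U nor not P = False nor True = False
not P = not False = True
G xor not P = False xor True = True
(U nor not P) or (G xor not P) = False or True = True
(not L iff G) -> ((U nor not P) or (G xor not P)) = True -> True = True
L nor G = True nor False = False
((not L iff G) -> ((U nor not P) or (G xor not P))) -> (L nor G) = True -> False = False
Thus Statement 2 is false.

1 of the 2 statements is true (Statement 1).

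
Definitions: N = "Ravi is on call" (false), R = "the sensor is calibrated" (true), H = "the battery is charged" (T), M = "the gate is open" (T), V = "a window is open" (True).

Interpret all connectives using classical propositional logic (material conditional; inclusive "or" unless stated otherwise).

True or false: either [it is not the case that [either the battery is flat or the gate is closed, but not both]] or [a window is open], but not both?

Parsed as ¬(¬H ⊕ ¬M) ⊕ V

¬H = ¬T = F
¬M = ¬T = F
¬H ⊕ ¬M = F ⊕ F = F
¬(¬H ⊕ ¬M) = ¬F = T
¬(¬H ⊕ ¬M) ⊕ V = T ⊕ T = F

False.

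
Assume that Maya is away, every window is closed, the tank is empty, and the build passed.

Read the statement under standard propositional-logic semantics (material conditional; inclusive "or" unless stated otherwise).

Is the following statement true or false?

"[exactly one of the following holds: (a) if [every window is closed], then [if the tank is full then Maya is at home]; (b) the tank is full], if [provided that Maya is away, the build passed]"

True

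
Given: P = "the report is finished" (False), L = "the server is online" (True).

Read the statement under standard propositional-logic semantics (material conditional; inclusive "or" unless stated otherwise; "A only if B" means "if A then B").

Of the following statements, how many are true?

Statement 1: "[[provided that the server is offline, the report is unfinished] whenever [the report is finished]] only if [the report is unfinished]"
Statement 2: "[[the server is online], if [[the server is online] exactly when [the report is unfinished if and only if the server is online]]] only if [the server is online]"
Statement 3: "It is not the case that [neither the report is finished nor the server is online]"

Statement 1: This is (P -> (~L -> ~P)) -> ~P.

~L = ~T = F
~P = ~F = T
~L -> ~P = F -> T = T
P -> (~L -> ~P) = F -> T = T
~P = ~F = T
(P -> (~L -> ~P)) -> ~P = T -> T = T
Hence Statement 1 is true.

Statement 2: Formalization: ((L <-> (~P <-> L)) -> L) -> L

~P = ~F = T
~P <-> L = T <-> T = T
L <-> (~P <-> L) = T <-> T = T
(L <-> (~P <-> L)) -> L = T -> T = T
((L <-> (~P <-> L)) -> L) -> L = T -> T = T
Thus Statement 2 is true.

Statement 3: Parsed as ~(P nor L)

P nor L = F nor T = F
~(P nor L) = ~F = T
Thus Statement 3 is true.

Count: 3.

3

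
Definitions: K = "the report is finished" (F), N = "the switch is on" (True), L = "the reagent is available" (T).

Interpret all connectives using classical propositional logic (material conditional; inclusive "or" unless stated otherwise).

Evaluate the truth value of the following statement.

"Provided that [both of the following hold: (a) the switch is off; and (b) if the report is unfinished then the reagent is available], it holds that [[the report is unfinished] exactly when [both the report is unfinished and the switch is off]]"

True.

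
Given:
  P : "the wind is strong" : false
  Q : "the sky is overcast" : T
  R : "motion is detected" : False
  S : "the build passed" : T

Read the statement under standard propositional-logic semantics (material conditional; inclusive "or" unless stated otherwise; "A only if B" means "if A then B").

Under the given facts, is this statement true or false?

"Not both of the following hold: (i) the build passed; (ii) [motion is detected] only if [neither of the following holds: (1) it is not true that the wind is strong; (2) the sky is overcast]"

Formalization: S ↑ (R → (¬P ↓ Q))

¬P = ¬F = T
¬P ↓ Q = T ↓ T = F
R → (¬P ↓ Q) = F → F = T
S ↑ (R → (¬P ↓ Q)) = T ↑ T = F

The statement is false.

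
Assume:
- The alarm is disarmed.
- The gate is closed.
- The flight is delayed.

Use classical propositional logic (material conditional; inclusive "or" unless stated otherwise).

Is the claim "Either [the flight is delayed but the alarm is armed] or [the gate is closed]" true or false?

True

Let L = "the flight is delayed" (True), V = "the alarm is armed" (False), S = "the gate is open" (False).
This is (L and V) or not S.

L and V = True and False = False
not S = not False = True
(L and V) or not S = False or True = True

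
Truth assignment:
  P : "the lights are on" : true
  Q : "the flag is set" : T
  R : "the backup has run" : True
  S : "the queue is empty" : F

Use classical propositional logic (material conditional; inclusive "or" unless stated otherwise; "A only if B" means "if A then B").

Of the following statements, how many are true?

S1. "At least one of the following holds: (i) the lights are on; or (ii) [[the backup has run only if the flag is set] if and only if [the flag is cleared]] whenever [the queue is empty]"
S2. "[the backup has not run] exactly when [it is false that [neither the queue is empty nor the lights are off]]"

2

S1: Parsed as P ∨ (S → ((R → Q) ↔ ¬Q))

R → Q = T → T = T
¬Q = ¬T = F
(R → Q) ↔ ¬Q = T ↔ F = F
S → ((R → Q) ↔ ¬Q) = F → F = T
P ∨ (S → ((R → Q) ↔ ¬Q)) = T ∨ T = T
Thus S1 is true.

S2: Parsed as ¬R ↔ ¬(S ↓ ¬P)

¬R = ¬T = F
¬P = ¬T = F
S ↓ ¬P = F ↓ F = T
¬(S ↓ ¬P) = ¬T = F
¬R ↔ ¬(S ↓ ¬P) = F ↔ F = T
Hence S2 is true.

True statements: 2 (S1, S2).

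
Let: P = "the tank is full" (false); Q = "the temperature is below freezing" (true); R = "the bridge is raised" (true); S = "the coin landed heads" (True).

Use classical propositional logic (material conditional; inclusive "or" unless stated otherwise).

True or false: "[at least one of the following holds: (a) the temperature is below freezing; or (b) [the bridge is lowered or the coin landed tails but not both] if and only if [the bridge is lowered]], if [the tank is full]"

This is P -> (Q or ((not R xor not S) iff not R)).

not R = not True = False
not S = not True = False
not R xor not S = False xor False = False
not R = not True = False
(not R xor not S) iff not R = False iff False = True
Q or ((not R xor not S) iff not R) = True or True = True
P -> (Q or ((not R xor not S) iff not R)) = False -> True = True

True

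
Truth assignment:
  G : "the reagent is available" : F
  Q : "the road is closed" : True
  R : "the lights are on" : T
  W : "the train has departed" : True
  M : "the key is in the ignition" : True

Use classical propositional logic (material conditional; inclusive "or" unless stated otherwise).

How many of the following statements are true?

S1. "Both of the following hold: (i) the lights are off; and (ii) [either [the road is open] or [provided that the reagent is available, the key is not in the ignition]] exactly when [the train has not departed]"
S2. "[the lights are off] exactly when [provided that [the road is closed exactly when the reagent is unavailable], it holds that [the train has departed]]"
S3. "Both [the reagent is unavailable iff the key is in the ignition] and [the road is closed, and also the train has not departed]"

0

S1: Parsed as ~R & ((~Q | (G -> ~M)) <-> ~W)

~R = ~T = F
~Q = ~T = F
~M = ~T = F
G -> ~M = F -> F = T
~Q | (G -> ~M) = F | T = T
~W = ~T = F
(~Q | (G -> ~M)) <-> ~W = T <-> F = F
~R & ((~Q | (G -> ~M)) <-> ~W) = F & F = F
So S1 is false.

S2: This is ~R <-> ((Q <-> ~G) -> W).

~R = ~T = F
~G = ~F = T
Q <-> ~G = T <-> T = T
(Q <-> ~G) -> W = T -> T = T
~R <-> ((Q <-> ~G) -> W) = F <-> T = F
Hence S2 is false.

S3: In symbols: (~G <-> M) & (Q & ~W)

~G = ~F = T
~G <-> M = T <-> T = T
~W = ~T = F
Q & ~W = T & F = F
(~G <-> M) & (Q & ~W) = T & F = F
So S3 is false.

0 of the 3 statements are true (none).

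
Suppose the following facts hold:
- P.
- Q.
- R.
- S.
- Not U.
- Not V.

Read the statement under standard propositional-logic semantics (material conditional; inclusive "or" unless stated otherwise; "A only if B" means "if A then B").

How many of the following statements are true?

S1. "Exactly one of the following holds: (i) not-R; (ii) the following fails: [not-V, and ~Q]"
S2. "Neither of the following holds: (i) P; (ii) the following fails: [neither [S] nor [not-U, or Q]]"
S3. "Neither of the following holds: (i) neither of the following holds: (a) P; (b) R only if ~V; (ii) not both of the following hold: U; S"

S1: This is ¬R ⊕ ¬(¬V ∧ ¬Q).

¬R = ¬T = F
¬V = ¬F = T
¬Q = ¬T = F
¬V ∧ ¬Q = T ∧ F = F
¬(¬V ∧ ¬Q) = ¬F = T
¬R ⊕ ¬(¬V ∧ ¬Q) = F ⊕ T = T
Thus S1 is true.

S2: In symbols: P ↓ ¬(S ↓ (¬U ∨ Q))

¬U = ¬F = T
¬U ∨ Q = T ∨ T = T
S ↓ (¬U ∨ Q) = T ↓ T = F
¬(S ↓ (¬U ∨ Q)) = ¬F = T
P ↓ ¬(S ↓ (¬U ∨ Q)) = T ↓ T = F
So S2 is false.

S3: In symbols: (P ↓ (R → ¬V)) ↓ (U ↑ S)

¬V = ¬F = T
R → ¬V = T → T = T
P ↓ (R → ¬V) = T ↓ T = F
U ↑ S = F ↑ T = T
(P ↓ (R → ¬V)) ↓ (U ↑ S) = F ↓ T = F
Thus S3 is false.

True statements: 1 (S1).

1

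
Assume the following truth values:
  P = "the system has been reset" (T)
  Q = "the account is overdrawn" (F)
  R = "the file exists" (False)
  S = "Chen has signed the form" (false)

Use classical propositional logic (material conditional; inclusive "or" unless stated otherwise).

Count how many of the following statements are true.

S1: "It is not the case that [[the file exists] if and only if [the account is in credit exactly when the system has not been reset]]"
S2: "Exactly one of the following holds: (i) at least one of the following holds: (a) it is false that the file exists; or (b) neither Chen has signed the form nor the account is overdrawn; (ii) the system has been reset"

0

S1: In symbols: ~(R <-> (~Q <-> ~P))

~Q = ~F = T
~P = ~T = F
~Q <-> ~P = T <-> F = F
R <-> (~Q <-> ~P) = F <-> F = T
~(R <-> (~Q <-> ~P)) = ~T = F
Hence S1 is false.

S2: Formalization: (~R | (S nor Q)) xor P

~R = ~F = T
S nor Q = F nor F = T
~R | (S nor Q) = T | T = T
(~R | (S nor Q)) xor P = T xor T = F
So S2 is false.

True statements: 0 (none).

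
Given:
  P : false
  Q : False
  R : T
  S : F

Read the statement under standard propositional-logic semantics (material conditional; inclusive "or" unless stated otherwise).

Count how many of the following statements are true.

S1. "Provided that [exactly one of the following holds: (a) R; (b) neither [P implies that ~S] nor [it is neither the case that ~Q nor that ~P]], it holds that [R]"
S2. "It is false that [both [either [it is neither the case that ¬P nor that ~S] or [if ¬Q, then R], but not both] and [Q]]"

S1: Formalization: (R xor ((P -> ~S) nor (~Q nor ~P))) -> R

~S = ~F = T
P -> ~S = F -> T = T
~Q = ~F = T
~P = ~F = T
~Q nor ~P = T nor T = F
(P -> ~S) nor (~Q nor ~P) = T nor F = F
R xor ((P -> ~S) nor (~Q nor ~P)) = T xor F = T
(R xor ((P -> ~S) nor (~Q nor ~P))) -> R = T -> T = T
Thus S1 is true.

S2: Parsed as ~(((~P nor ~S) xor (~Q -> R)) & Q)

~P = ~F = T
~S = ~F = T
~P nor ~S = T nor T = F
~Q = ~F = T
~Q -> R = T -> T = T
(~P nor ~S) xor (~Q -> R) = F xor T = T
((~P nor ~S) xor (~Q -> R)) & Q = T & F = F
~(((~P nor ~S) xor (~Q -> R)) & Q) = ~F = T
So S2 is true.

2 of the 2 statements are true.

2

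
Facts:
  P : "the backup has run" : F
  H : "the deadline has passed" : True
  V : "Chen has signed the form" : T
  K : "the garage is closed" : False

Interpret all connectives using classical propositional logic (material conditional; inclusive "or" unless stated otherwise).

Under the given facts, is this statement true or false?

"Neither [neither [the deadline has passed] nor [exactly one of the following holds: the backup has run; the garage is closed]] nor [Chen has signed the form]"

Values: H=True, P=False, K=False, V=True.
In symbols: (H nor (P xor K)) nor V

P xor K = False xor False = False
H nor (P xor K) = True nor False = False
(H nor (P xor K)) nor V = False nor True = False

False.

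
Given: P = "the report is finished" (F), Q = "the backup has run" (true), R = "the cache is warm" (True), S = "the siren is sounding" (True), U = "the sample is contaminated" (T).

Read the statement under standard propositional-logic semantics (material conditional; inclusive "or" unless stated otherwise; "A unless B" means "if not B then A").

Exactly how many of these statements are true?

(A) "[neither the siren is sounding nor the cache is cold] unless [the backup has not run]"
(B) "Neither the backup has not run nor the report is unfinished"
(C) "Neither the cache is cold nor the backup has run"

(A): Formalization: (S nor not R) or not Q

not R = not True = False
S nor not R = True nor False = False
not Q = not True = False
(S nor not R) or not Q = False or False = False
Thus (A) is false.

(B): This is not Q nor not P.

not Q = not True = False
not P = not False = True
not Q nor not P = False nor True = False
Hence (B) is false.

(C): In symbols: not R nor Q

not R = not True = False
not R nor Q = False nor True = False
So (C) is false.

Count: 0.

0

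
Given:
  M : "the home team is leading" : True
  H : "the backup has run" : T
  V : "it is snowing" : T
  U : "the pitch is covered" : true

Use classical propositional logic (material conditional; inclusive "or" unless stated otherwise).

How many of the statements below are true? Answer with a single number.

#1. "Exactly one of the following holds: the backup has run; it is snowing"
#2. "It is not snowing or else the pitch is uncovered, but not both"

#1: This is H ⊕ V.

H ⊕ V = T ⊕ T = F
Thus #1 is false.

#2: Formalization: ¬V ⊕ ¬U

¬V = ¬T = F
¬U = ¬T = F
¬V ⊕ ¬U = F ⊕ F = F
Hence #2 is false.

True statements: 0 (none).

0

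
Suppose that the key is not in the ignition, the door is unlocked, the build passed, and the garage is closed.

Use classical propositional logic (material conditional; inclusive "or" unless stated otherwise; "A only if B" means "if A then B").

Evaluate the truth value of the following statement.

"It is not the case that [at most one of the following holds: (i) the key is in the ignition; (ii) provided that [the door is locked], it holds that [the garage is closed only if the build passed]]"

The statement is false.

Let P = "the key is in the ignition" (F), Q = "the door is locked" (F), S = "the garage is closed" (T), R = "the build passed" (T).
In symbols: ~(P nand (Q -> (S -> R)))

S -> R = T -> T = T
Q -> (S -> R) = F -> T = T
P nand (Q -> (S -> R)) = F nand T = T
~(P nand (Q -> (S -> R))) = ~T = F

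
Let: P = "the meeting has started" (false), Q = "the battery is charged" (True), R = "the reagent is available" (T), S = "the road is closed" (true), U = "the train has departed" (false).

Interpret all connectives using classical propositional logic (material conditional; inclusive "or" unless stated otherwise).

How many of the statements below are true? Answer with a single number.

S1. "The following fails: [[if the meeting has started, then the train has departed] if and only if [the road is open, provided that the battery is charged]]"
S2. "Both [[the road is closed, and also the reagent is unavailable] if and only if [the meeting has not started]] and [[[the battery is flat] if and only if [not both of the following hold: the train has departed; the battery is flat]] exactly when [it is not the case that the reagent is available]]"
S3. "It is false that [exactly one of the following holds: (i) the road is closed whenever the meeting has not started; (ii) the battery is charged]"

S1: In symbols: ¬((P → U) ↔ (Q → ¬S))

P → U = F → F = T
¬S = ¬T = F
Q → ¬S = T → F = F
(P → U) ↔ (Q → ¬S) = T ↔ F = F
¬((P → U) ↔ (Q → ¬S)) = ¬F = T
So S1 is true.

S2: Formalization: ((S ∧ ¬R) ↔ ¬P) ∧ ((¬Q ↔ (U ↑ ¬Q)) ↔ ¬R)

¬R = ¬T = F
S ∧ ¬R = T ∧ F = F
¬P = ¬F = T
(S ∧ ¬R) ↔ ¬P = F ↔ T = F
¬Q = ¬T = F
¬Q = ¬T = F
U ↑ ¬Q = F ↑ F = T
¬Q ↔ (U ↑ ¬Q) = F ↔ T = F
¬R = ¬T = F
(¬Q ↔ (U ↑ ¬Q)) ↔ ¬R = F ↔ F = T
((S ∧ ¬R) ↔ ¬P) ∧ ((¬Q ↔ (U ↑ ¬Q)) ↔ ¬R) = F ∧ T = F
So S2 is false.

S3: Parsed as ¬((¬P → S) ⊕ Q)

¬P = ¬F = T
¬P → S = T → T = T
(¬P → S) ⊕ Q = T ⊕ T = F
¬((¬P → S) ⊕ Q) = ¬F = T
So S3 is true.

True statements: 2.

2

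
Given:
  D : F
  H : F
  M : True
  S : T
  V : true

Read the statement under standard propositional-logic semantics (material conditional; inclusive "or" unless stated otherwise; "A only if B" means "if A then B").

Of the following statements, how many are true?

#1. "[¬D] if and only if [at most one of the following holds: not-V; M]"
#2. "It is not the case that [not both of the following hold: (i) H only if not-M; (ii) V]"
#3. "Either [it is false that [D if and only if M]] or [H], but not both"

3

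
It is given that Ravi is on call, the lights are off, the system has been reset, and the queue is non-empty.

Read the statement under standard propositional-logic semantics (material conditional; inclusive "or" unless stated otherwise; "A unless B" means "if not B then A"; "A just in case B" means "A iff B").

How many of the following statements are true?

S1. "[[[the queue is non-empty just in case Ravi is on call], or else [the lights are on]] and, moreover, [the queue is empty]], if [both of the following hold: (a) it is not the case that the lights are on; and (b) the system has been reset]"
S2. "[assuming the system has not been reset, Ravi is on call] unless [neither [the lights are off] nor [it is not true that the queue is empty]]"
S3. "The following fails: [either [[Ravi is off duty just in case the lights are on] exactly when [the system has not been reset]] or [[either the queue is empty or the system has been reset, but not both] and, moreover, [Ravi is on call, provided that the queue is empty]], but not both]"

1

Let N = "the lights are on" (F), K = "the system has been reset" (T), P = "the queue is empty" (F), S = "Ravi is on call" (T).

S1: Parsed as (¬N ∧ K) → (((¬P ↔ S) ∨ N) ∧ P)

¬N = ¬F = T
¬N ∧ K = T ∧ T = T
¬P = ¬F = T
¬P ↔ S = T ↔ T = T
(¬P ↔ S) ∨ N = T ∨ F = T
((¬P ↔ S) ∨ N) ∧ P = T ∧ F = F
(¬N ∧ K) → (((¬P ↔ S) ∨ N) ∧ P) = T → F = F
So S1 is false.

S2: This is (¬K → S) ∨ (¬N ↓ ¬P).

¬K = ¬T = F
¬K → S = F → T = T
¬N = ¬F = T
¬P = ¬F = T
¬N ↓ ¬P = T ↓ T = F
(¬K → S) ∨ (¬N ↓ ¬P) = T ∨ F = T
So S2 is true.

S3: In symbols: ¬(((¬S ↔ N) ↔ ¬K) ⊕ ((P ⊕ K) ∧ (P → S)))

¬S = ¬T = F
¬S ↔ N = F ↔ F = T
¬K = ¬T = F
(¬S ↔ N) ↔ ¬K = T ↔ F = F
P ⊕ K = F ⊕ T = T
P → S = F → T = T
(P ⊕ K) ∧ (P → S) = T ∧ T = T
((¬S ↔ N) ↔ ¬K) ⊕ ((P ⊕ K) ∧ (P → S)) = F ⊕ T = T
¬(((¬S ↔ N) ↔ ¬K) ⊕ ((P ⊕ K) ∧ (P → S))) = ¬T = F
So S3 is false.

True statements: 1.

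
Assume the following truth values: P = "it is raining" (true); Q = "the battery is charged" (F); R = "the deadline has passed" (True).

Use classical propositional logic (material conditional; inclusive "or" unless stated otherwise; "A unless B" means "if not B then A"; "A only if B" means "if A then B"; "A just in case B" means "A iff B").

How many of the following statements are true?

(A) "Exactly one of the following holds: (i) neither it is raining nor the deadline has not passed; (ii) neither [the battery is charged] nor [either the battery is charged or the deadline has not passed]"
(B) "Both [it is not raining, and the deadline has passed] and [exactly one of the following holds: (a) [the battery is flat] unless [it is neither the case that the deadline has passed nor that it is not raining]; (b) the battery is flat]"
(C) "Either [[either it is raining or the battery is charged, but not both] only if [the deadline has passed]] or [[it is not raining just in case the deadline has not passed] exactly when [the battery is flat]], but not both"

(A): In symbols: (P ↓ ¬R) ⊕ (Q ↓ (Q ∨ ¬R))

¬R = ¬T = F
P ↓ ¬R = T ↓ F = F
¬R = ¬T = F
Q ∨ ¬R = F ∨ F = F
Q ↓ (Q ∨ ¬R) = F ↓ F = T
(P ↓ ¬R) ⊕ (Q ↓ (Q ∨ ¬R)) = F ⊕ T = T
So (A) is true.

(B): In symbols: (¬P ∧ R) ∧ ((¬Q ∨ (R ↓ ¬P)) ⊕ ¬Q)

¬P = ¬T = F
¬P ∧ R = F ∧ T = F
¬Q = ¬F = T
¬P = ¬T = F
R ↓ ¬P = T ↓ F = F
¬Q ∨ (R ↓ ¬P) = T ∨ F = T
¬Q = ¬F = T
(¬Q ∨ (R ↓ ¬P)) ⊕ ¬Q = T ⊕ T = F
(¬P ∧ R) ∧ ((¬Q ∨ (R ↓ ¬P)) ⊕ ¬Q) = F ∧ F = F
So (B) is false.

(C): Formalization: ((P ⊕ Q) → R) ⊕ ((¬P ↔ ¬R) ↔ ¬Q)

P ⊕ Q = T ⊕ F = T
(P ⊕ Q) → R = T → T = T
¬P = ¬T = F
¬R = ¬T = F
¬P ↔ ¬R = F ↔ F = T
¬Q = ¬F = T
(¬P ↔ ¬R) ↔ ¬Q = T ↔ T = T
((P ⊕ Q) → R) ⊕ ((¬P ↔ ¬R) ↔ ¬Q) = T ⊕ T = F
Hence (C) is false.

Count: 1.

1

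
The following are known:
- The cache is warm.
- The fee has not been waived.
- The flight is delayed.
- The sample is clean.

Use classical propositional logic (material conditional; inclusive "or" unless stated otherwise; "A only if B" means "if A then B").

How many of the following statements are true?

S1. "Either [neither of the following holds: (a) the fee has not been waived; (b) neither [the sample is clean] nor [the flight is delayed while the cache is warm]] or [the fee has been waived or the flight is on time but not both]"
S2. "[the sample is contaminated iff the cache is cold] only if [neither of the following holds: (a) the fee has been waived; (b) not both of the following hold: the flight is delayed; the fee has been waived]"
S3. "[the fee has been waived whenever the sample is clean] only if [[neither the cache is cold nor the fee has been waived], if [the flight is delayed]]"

Let G = "the fee has been waived" (False), W = "the sample is contaminated" (False), L = "the flight is delayed" (True), H = "the cache is warm" (True).

S1: Parsed as (not G nor (not W nor (L and H))) or (G xor not L)

not G = not False = True
not W = not False = True
L and H = True and True = True
not W nor (L and H) = True nor True = False
not G nor (not W nor (L and H)) = True nor False = False
not L = not True = False
G xor not L = False xor False = False
(not G nor (not W nor (L and H))) or (G xor not L) = False or False = False
Hence S1 is false.

S2: In symbols: (W iff not H) -> (G nor (L nand G))

not H = not True = False
W iff not H = False iff False = True
L nand G = True nand False = True
G nor (L nand G) = False nor True = False
(W iff not H) -> (G nor (L nand G)) = True -> False = False
Hence S2 is false.

S3: In symbols: (not W -> G) -> (L -> (not H nor G))

not W = not False = True
not W -> G = True -> False = False
not H = not True = False
not H nor G = False nor False = True
L -> (not H nor G) = True -> True = True
(not W -> G) -> (L -> (not H nor G)) = False -> True = True
Hence S3 is true.

Count: 1.

1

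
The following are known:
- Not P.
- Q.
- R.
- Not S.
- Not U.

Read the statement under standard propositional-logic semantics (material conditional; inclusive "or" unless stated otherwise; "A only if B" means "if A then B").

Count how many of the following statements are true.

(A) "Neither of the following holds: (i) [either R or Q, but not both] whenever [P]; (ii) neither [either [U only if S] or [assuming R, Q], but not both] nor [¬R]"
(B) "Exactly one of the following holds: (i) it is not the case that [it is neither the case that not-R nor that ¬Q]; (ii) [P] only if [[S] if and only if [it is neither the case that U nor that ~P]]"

1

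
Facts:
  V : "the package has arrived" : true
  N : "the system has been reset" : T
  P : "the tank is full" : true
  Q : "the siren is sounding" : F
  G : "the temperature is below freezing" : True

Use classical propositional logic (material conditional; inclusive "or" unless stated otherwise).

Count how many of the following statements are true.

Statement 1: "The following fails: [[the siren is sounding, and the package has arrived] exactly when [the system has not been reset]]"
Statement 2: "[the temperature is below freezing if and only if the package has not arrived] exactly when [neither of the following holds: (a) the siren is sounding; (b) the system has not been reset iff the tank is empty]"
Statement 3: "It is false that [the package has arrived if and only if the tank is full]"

1

Statement 1: In symbols: not ((Q and V) iff not N)

Q and V = False and True = False
not N = not True = False
(Q and V) iff not N = False iff False = True
not ((Q and V) iff not N) = not True = False
Hence Statement 1 is false.

Statement 2: In symbols: (G iff not V) iff (Q nor (not N iff not P))

not V = not True = False
G iff not V = True iff False = False
not N = not True = False
not P = not True = False
not N iff not P = False iff False = True
Q nor (not N iff not P) = False nor True = False
(G iff not V) iff (Q nor (not N iff not P)) = False iff False = True
So Statement 2 is true.

Statement 3: Parsed as not (V iff P)

V iff P = True iff True = True
not (V iff P) = not True = False
Hence Statement 3 is false.

Count: 1.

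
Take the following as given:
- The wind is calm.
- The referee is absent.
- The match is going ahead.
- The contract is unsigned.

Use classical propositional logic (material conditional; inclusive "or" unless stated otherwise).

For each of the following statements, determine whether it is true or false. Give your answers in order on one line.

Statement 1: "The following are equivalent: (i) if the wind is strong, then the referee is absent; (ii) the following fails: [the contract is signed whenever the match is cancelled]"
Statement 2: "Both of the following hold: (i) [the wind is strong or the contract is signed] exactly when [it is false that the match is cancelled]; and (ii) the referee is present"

Statement 1 F, Statement 2 F

Let M = "the wind is strong" (False), W = "the referee is present" (False), Q = "the match is cancelled" (False), U = "the contract is signed" (False).

Statement 1: In symbols: (M -> not W) iff not (Q -> U)

not W = not False = True
M -> not W = False -> True = True
Q -> U = False -> False = True
not (Q -> U) = not True = False
(M -> not W) iff not (Q -> U) = True iff False = False
Thus Statement 1 is false.

Statement 2: Parsed as ((M or U) iff not Q) and W

M or U = False or False = False
not Q = not False = True
(M or U) iff not Q = False iff True = False
((M or U) iff not Q) and W = False and False = False
Thus Statement 2 is false.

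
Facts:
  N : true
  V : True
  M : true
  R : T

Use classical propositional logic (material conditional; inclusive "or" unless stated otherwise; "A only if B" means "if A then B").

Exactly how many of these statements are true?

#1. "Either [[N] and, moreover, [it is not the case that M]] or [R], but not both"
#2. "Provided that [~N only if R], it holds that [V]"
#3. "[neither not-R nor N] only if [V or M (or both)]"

#1: Parsed as (N & ~M) xor R

~M = ~T = F
N & ~M = T & F = F
(N & ~M) xor R = F xor T = T
Hence #1 is true.

#2: This is (~N -> R) -> V.

~N = ~T = F
~N -> R = F -> T = T
(~N -> R) -> V = T -> T = T
So #2 is true.

#3: Parsed as (~R nor N) -> (V | M)

~R = ~T = F
~R nor N = F nor T = F
V | M = T | T = T
(~R nor N) -> (V | M) = F -> T = T
So #3 is true.

Count: 3.

3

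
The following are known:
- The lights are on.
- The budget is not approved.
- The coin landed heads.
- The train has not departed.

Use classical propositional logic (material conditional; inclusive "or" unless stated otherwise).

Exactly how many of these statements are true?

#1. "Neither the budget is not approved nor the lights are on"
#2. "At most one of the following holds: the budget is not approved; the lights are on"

0

Let V = "the budget is approved" (F), P = "the lights are on" (T).

#1: In symbols: ¬V ↓ P

¬V = ¬F = T
¬V ↓ P = T ↓ T = F
Hence #1 is false.

#2: This is ¬V ↑ P.

¬V = ¬F = T
¬V ↑ P = T ↑ T = F
So #2 is false.

True statements: 0 (none).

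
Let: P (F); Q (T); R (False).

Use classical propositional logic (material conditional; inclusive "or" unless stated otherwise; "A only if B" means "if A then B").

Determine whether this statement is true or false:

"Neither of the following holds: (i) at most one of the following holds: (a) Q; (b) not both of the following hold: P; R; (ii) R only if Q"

Parsed as (Q nand (P nand R)) nor (R -> Q)

P nand R = False nand False = True
Q nand (P nand R) = True nand True = False
R -> Q = False -> True = True
(Q nand (P nand R)) nor (R -> Q) = False nor True = False

The statement is false.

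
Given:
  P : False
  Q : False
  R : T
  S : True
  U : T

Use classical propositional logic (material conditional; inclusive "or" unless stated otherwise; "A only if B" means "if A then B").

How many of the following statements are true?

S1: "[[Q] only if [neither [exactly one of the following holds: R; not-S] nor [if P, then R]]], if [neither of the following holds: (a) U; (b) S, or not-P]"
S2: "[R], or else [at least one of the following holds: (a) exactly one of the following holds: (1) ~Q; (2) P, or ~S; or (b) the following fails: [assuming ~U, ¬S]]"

2

S1: Formalization: (U ↓ (S ∨ ¬P)) → (Q → ((R ⊕ ¬S) ↓ (P → R)))

¬P = ¬F = T
S ∨ ¬P = T ∨ T = T
U ↓ (S ∨ ¬P) = T ↓ T = F
¬S = ¬T = F
R ⊕ ¬S = T ⊕ F = T
P → R = F → T = T
(R ⊕ ¬S) ↓ (P → R) = T ↓ T = F
Q → ((R ⊕ ¬S) ↓ (P → R)) = F → F = T
(U ↓ (S ∨ ¬P)) → (Q → ((R ⊕ ¬S) ↓ (P → R))) = F → T = T
So S1 is true.

S2: Parsed as R ∨ ((¬Q ⊕ (P ∨ ¬S)) ∨ ¬(¬U → ¬S))

¬Q = ¬F = T
¬S = ¬T = F
P ∨ ¬S = F ∨ F = F
¬Q ⊕ (P ∨ ¬S) = T ⊕ F = T
¬U = ¬T = F
¬S = ¬T = F
¬U → ¬S = F → F = T
¬(¬U → ¬S) = ¬T = F
(¬Q ⊕ (P ∨ ¬S)) ∨ ¬(¬U → ¬S) = T ∨ F = T
R ∨ ((¬Q ⊕ (P ∨ ¬S)) ∨ ¬(¬U → ¬S)) = T ∨ T = T
Thus S2 is true.

Count: 2.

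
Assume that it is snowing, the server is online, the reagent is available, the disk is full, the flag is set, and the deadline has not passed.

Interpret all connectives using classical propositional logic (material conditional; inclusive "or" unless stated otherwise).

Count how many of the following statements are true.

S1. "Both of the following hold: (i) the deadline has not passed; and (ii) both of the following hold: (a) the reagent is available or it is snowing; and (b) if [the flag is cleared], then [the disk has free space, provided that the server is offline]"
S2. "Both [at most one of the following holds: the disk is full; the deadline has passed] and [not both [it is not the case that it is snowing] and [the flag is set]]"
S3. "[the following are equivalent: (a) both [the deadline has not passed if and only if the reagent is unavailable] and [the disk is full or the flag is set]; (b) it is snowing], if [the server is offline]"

Let L = "the deadline has passed" (False), K = "the reagent is available" (True), Q = "it is snowing" (True), W = "the flag is set" (True), M = "the server is online" (True), S = "the disk is full" (True).

S1: This is not L and ((K or Q) and (not W -> (not M -> not S))).

not L = not False = True
K or Q = True or True = True
not W = not True = False
not M = not True = False
not S = not True = False
not M -> not S = False -> False = True
not W -> (not M -> not S) = False -> True = True
(K or Q) and (not W -> (not M -> not S)) = True and True = True
not L and ((K or Q) and (not W -> (not M -> not S))) = True and True = True
Thus S1 is true.

S2: Formalization: (S nand L) and (not Q nand W)

S nand L = True nand False = True
not Q = not True = False
not Q nand W = False nand True = True
(S nand L) and (not Q nand W) = True and True = True
So S2 is true.

S3: Formalization: not M -> (((not L iff not K) and (S or W)) iff Q)

not M = not True = False
not L = not False = True
not K = not True = False
not L iff not K = True iff False = False
S or W = True or True = True
(not L iff not K) and (S or W) = False and True = False
((not L iff not K) and (S or W)) iff Q = False iff True = False
not M -> (((not L iff not K) and (S or W)) iff Q) = False -> False = True
Thus S3 is true.

3 of the 3 statements are true (S1, S2, S3).

3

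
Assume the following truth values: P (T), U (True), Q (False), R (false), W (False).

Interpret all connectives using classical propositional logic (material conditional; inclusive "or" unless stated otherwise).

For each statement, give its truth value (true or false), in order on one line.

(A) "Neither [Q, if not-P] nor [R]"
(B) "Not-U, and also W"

(A): Parsed as (~P -> Q) nor R

~P = ~T = F
~P -> Q = F -> F = T
(~P -> Q) nor R = T nor F = F
Thus (A) is false.

(B): Formalization: ~U & W

~U = ~T = F
~U & W = F & F = F
Thus (B) is false.

(A) false; (B) false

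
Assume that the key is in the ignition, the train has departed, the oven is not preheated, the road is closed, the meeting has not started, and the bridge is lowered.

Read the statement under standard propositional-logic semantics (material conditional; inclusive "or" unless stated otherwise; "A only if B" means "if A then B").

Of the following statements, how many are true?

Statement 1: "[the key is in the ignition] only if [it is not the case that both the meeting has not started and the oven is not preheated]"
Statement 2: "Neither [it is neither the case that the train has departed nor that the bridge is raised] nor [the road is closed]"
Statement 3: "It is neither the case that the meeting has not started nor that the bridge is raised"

0

Let S = "the key is in the ignition" (T), R = "the meeting has started" (F), Q = "the oven is preheated" (F), G = "the train has departed" (T), P = "the bridge is raised" (F), M = "the road is closed" (T).

Statement 1: In symbols: S → (¬R ↑ ¬Q)

¬R = ¬F = T
¬Q = ¬F = T
¬R ↑ ¬Q = T ↑ T = F
S → (¬R ↑ ¬Q) = T → F = F
So Statement 1 is false.

Statement 2: Parsed as (G ↓ P) ↓ M

G ↓ P = T ↓ F = F
(G ↓ P) ↓ M = F ↓ T = F
So Statement 2 is false.

Statement 3: Parsed as ¬R ↓ P

¬R = ¬F = T
¬R ↓ P = T ↓ F = F
Hence Statement 3 is false.

Count: 0.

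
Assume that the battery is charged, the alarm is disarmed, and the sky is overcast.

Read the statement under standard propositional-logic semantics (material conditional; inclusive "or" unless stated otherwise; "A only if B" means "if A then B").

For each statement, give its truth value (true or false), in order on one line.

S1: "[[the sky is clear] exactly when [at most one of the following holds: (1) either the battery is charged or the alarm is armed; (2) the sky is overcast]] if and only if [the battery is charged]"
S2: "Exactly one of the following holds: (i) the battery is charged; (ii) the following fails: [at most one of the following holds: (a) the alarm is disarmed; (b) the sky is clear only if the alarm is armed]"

Let R = "the sky is overcast" (T), V = "the battery is charged" (T), H = "the alarm is armed" (F).

S1: This is (~R <-> ((V | H) nand R)) <-> V.

~R = ~T = F
V | H = T | F = T
(V | H) nand R = T nand T = F
~R <-> ((V | H) nand R) = F <-> F = T
(~R <-> ((V | H) nand R)) <-> V = T <-> T = T
So S1 is true.

S2: In symbols: V xor ~(~H nand (~R -> H))

~H = ~F = T
~R = ~T = F
~R -> H = F -> F = T
~H nand (~R -> H) = T nand T = F
~(~H nand (~R -> H)) = ~F = T
V xor ~(~H nand (~R -> H)) = T xor T = F
So S2 is false.

S1 true; S2 false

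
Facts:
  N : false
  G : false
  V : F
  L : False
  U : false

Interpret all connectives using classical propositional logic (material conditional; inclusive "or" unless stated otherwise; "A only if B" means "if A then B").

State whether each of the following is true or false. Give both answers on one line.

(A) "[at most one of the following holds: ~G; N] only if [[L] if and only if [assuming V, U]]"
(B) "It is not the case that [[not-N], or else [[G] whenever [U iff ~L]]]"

(A) F; (B) F

(A): Parsed as (¬G ↑ N) → (L ↔ (V → U))

¬G = ¬F = T
¬G ↑ N = T ↑ F = T
V → U = F → F = T
L ↔ (V → U) = F ↔ T = F
(¬G ↑ N) → (L ↔ (V → U)) = T → F = F
So (A) is false.

(B): This is ¬(¬N ∨ ((U ↔ ¬L) → G)).

¬N = ¬F = T
¬L = ¬F = T
U ↔ ¬L = F ↔ T = F
(U ↔ ¬L) → G = F → F = T
¬N ∨ ((U ↔ ¬L) → G) = T ∨ T = T
¬(¬N ∨ ((U ↔ ¬L) → G)) = ¬T = F
So (B) is false.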